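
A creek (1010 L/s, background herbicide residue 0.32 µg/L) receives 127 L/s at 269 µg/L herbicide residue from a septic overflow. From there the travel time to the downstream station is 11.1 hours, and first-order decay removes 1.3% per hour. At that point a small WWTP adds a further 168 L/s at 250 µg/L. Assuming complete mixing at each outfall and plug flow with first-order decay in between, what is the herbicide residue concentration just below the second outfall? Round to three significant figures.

55.0 µg/L

After mixing, C = (1010·0.3200 + 127.0·269.0) / 1137 = 34490/1137 = 30.33 µg/L; combined flow 1137 L/s.
1.3%/h lost → k = −ln(1 − 0.013) = 0.01309 h⁻¹.
Applying C = C₀e^(−kt): 30.33 × 0.8648 = 26.23 µg/L.
Second outfall: C = (1137·26.23 + 168.0·250.0)/1305 = 55.04 µg/L.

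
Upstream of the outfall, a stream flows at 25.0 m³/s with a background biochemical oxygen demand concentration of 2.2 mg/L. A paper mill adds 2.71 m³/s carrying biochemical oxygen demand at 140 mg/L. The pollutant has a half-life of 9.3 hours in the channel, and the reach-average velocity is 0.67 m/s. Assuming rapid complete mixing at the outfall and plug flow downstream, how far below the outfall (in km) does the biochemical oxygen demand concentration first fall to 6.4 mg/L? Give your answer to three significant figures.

29.0 km

Mixed concentration C = ΣQC/ΣQ = (25.00·2.200 + 2.710·140.0) / 27.71 = 434.4/27.71 = 15.68 mg/L.
Half-life 9.3 h → k = ln 2 / 9.3 = 0.07453 h⁻¹ = 1.789 d⁻¹.
Set 15.68·exp(−k·t) = 6.4 → t = ln(15.68/6.4)/k = 43270 s = 12.02 h.
Distance = v·t = 0.67·43270 = 28990 m = 28.99 km.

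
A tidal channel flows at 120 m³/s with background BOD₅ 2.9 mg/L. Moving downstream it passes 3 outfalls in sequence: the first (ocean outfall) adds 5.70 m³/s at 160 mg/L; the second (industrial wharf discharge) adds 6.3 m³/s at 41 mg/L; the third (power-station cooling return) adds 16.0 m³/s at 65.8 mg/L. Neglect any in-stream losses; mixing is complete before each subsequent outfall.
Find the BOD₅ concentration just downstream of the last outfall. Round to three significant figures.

Outfall 1: combined Q = 125.7 m³/s; C = (120.0·2.900 + 5.700·160.0)/125.7 = 10.02 mg/L.
Outfall 2: combined Q = 132.0 m³/s; C = (125.7·10.02 + 6.300·41.00)/132.0 = 11.50 mg/L.
Outfall 3: combined Q = 148.0 m³/s; C = (132.0·11.50 + 16.00·65.80)/148.0 = 17.37 mg/L.

17.4 mg/L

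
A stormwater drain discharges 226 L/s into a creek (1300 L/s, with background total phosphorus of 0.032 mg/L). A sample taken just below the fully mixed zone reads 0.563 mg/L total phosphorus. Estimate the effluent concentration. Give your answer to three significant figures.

Mass balance: 1300·0.03200 + 226.0·Cₑ = 1526·0.5630
→ Cₑ = (1526·0.5630 − 1300·0.03200) / 226.0 = 3.617 mg/L.

3.62 mg/L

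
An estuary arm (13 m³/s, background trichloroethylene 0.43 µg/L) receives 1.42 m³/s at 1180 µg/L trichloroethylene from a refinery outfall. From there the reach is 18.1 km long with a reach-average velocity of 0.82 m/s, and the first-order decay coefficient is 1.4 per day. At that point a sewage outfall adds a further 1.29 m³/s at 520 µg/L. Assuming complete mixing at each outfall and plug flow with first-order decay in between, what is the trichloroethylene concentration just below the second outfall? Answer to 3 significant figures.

Mass balance: C = (13.00·0.4300 + 1.420·1180) / 14.42 = 1681/14.42 = 116.6 µg/L; combined flow 14.42 m³/s.
Travel time t = 18.1·1000 / 0.82 = 22070 s = 6.131 h.
After decay, C = 116.6 × e^(−kt) = 116.6 × 0.6993 = 81.53 µg/L.
At the second outfall, C = (14.42·81.53 + 1.290·520.0) / (14.42 + 1.290) = 117.5 µg/L.

118 µg/L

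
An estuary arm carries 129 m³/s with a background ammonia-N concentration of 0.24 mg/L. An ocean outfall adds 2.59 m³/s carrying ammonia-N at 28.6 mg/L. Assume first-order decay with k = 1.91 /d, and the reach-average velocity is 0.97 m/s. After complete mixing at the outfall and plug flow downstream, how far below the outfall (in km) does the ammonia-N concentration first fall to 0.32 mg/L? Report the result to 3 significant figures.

40.1 km

Conservation of mass: C = (129.0·0.2400 + 2.590·28.60) / 131.6 = 105.0/131.6 = 0.7982 mg/L.
Set 0.7982·exp(−k·t) = 0.32 → t = ln(0.7982/0.32)/k = 41350 s = 11.49 h.
Distance = v·t = 0.97·41350 = 40110 m = 40.11 km.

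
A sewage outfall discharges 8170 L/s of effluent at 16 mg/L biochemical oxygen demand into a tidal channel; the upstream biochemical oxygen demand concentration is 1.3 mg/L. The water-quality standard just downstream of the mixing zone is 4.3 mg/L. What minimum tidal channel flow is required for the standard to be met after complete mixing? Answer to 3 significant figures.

31900 L/s

Set C_mix = 4.3: (Q·1.300 + 8170·16.00) / (Q + 8170) = 4.3
→ Q = 8170·(16.00 − 4.3)/(4.3 − 1.300) = 31860 L/s.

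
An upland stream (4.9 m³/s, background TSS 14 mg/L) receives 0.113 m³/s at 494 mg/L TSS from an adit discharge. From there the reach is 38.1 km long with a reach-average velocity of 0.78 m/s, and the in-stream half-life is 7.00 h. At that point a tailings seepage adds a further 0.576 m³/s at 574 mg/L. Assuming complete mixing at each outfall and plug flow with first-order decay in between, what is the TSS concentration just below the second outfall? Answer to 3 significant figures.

Mass balance: C = (4.900·14.00 + 0.1130·494.0) / 5.013 = 124.4/5.013 = 24.82 mg/L; combined flow 5.013 m³/s.
Travel time t = 38.1·1000 / 0.78 = 48850 s = 13.57 h.
Half-life 7.00 h → k = ln 2 / 7.00 = 0.09902 h⁻¹ = 2.377 d⁻¹.
After decay, C = 24.82 × e^(−kt) = 24.82 × 0.2609 = 6.476 mg/L.
Second outfall: C = (5.013·6.476 + 0.5760·574.0)/5.589 = 64.96 mg/L.

65.0 mg/L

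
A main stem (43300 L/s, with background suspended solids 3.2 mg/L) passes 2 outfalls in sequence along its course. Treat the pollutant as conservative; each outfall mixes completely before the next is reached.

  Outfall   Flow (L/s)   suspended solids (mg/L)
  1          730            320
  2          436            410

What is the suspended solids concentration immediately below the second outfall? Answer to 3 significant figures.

Below outfall 1: Q → 44030 L/s, C = (43300·3.200 + 730.0·320.0)/44030 = 8.452 mg/L.
Below outfall 2: Q → 44470 L/s, C = (44030·8.452 + 436.0·410.0)/44470 = 12.39 mg/L.

12.4 mg/L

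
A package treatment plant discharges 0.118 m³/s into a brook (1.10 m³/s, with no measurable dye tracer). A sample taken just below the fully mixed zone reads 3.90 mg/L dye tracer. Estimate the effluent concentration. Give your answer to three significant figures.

40.3 mg/L

Mass balance: 1.100·0 + 0.1180·Cₑ = 1.218·3.900
→ Cₑ = (1.218·3.900 − 1.100·0) / 0.1180 = 40.26 mg/L.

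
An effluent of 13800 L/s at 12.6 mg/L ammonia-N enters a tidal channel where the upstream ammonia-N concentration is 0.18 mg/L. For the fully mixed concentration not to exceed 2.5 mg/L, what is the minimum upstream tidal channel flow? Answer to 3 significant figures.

Set C_mix = 2.5: (Q·0.1800 + 13800·12.60) / (Q + 13800) = 2.5
→ Q = 13800·(12.60 − 2.5)/(2.5 − 0.1800) = 60080 L/s.

60100 L/s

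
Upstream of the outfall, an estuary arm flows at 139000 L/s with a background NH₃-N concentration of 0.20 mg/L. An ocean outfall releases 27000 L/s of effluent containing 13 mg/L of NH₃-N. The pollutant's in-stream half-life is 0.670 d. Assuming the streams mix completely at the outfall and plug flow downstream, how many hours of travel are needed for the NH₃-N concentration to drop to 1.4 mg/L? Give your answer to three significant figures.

11.3 h

Flow-weighted average: C = (139000·0.2000 + 27000·13.00) / 166000 = 378800/166000 = 2.282 mg/L.
Half-life 0.670 d → k = ln 2 / 0.670 = 1.035 d⁻¹.
2.282·exp(−k·t) = 1.4 → t = ln(2.282/1.4)/k = 40800 s = 11.33 h.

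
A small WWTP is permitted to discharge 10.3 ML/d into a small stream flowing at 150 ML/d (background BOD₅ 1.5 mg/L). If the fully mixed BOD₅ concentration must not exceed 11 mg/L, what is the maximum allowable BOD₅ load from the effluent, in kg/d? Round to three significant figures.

Mass balance at the limit: 150.0·1.500 + 10.30·Cₑ = 160.3·11 → Cₑ = 149.3 mg/L.
10.30 ML/d = 0.1192 m³/s. Load = 0.1192 m³/s × 149.3 g/m³ × 86 400 s/d = 1538 kg/d.

1540 kg/d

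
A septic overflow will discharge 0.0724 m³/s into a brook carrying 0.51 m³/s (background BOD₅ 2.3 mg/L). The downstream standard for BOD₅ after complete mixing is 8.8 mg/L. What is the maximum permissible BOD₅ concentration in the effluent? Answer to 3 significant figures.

54.6 mg/L

At the limit, (Qr·Cr + Qe·Cₑ)/(Qr + Qe) = 8.8:
Cₑ = (0.5824·8.8 − 0.5100·2.300) / 0.07240 = 54.59 mg/L.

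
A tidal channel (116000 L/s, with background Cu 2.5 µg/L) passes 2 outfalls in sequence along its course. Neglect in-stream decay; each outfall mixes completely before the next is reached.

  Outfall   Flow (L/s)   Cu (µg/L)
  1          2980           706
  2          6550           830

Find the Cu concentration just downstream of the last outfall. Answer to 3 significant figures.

Outfall 1: combined Q = 119000 L/s; C = (116000·2.500 + 2980·706.0)/119000 = 20.12 µg/L.
Outfall 2: combined Q = 125500 L/s; C = (119000·20.12 + 6550·830.0)/125500 = 62.38 µg/L.

62.4 µg/L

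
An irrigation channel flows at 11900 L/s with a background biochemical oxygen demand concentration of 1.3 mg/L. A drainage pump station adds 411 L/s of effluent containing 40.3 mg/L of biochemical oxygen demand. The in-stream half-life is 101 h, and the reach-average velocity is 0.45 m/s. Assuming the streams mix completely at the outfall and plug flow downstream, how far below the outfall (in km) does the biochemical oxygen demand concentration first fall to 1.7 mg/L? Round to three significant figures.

Mass balance: C = (11900·1.300 + 411.0·40.30) / 12310 = 32030/12310 = 2.602 mg/L.
Half-life 101 h → k = ln 2 / 101 = 0.006863 h⁻¹ = 0.1647 d⁻¹.
Set 2.602·exp(−k·t) = 1.7 → t = ln(2.602/1.7)/k = 223300 s = 62.02 h.
Distance = v·t = 0.45·223300 = 100500 m = 100.5 km.

100 km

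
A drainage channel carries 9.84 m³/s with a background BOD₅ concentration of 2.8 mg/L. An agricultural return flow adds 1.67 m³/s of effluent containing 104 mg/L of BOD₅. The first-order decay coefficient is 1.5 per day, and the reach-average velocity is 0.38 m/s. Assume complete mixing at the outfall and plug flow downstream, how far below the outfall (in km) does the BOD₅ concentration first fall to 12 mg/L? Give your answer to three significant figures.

8.24 km

Mass balance: C = (9.840·2.800 + 1.670·104.0) / 11.51 = 201.2/11.51 = 17.48 mg/L.
Set 17.48·exp(−k·t) = 12 → t = ln(17.48/12)/k = 21680 s = 6.021 h.
Distance = v·t = 0.38·21680 = 8237 m = 8.237 km.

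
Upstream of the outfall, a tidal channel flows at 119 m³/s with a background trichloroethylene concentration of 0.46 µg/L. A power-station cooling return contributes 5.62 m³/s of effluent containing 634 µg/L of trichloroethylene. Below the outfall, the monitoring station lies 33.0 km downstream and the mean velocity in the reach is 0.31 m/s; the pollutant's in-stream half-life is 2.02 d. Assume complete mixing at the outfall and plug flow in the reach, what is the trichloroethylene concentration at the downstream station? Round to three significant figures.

19.0 µg/L

Flow-weighted average: C = (119.0·0.4600 + 5.620·634.0) / 124.6 = 3618/124.6 = 29.03 µg/L.
Travel time t = 33.0·1000 / 0.31 = 106500 s = 29.57 h.
Half-life 2.02 d → k = ln 2 / 2.02 = 0.3431 d⁻¹.
First-order decay: C = 29.03·exp(−k·t) = 29.03·0.6552 = 19.02 µg/L.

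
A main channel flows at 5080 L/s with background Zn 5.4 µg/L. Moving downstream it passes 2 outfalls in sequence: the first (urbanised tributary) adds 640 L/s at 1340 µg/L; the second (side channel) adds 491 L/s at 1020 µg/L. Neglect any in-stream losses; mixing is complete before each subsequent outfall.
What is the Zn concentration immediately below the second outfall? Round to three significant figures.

Below outfall 1: Q → 5720 L/s, C = (5080·5.400 + 640.0·1340)/5720 = 154.7 µg/L.
Below outfall 2: Q → 6211 L/s, C = (5720·154.7 + 491.0·1020)/6211 = 223.1 µg/L.

223 µg/L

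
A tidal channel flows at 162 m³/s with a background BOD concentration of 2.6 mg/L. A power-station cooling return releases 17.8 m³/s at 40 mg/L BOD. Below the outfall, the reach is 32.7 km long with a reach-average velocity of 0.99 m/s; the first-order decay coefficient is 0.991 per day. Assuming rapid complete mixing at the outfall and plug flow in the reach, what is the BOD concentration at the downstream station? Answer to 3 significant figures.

Mass balance: C = (162.0·2.600 + 17.80·40.00) / 179.8 = 1133/179.8 = 6.303 mg/L.
Travel time t = 32.7·1000 / 0.99 = 33030 s = 9.175 h.
Applying C = C₀e^(−kt): 6.303 × 0.6846 = 4.315 mg/L.

4.32 mg/L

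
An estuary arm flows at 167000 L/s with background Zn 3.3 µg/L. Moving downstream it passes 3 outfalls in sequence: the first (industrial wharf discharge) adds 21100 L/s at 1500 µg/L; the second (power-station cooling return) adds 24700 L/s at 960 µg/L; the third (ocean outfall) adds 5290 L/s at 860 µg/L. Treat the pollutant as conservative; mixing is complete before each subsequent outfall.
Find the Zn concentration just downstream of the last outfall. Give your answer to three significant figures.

277 µg/L

Outfall 1: combined Q = 188100 L/s; C = (167000·3.300 + 21100·1500)/188100 = 171.2 µg/L.
Outfall 2: combined Q = 212800 L/s; C = (188100·171.2 + 24700·960.0)/212800 = 262.7 µg/L.
Outfall 3: combined Q = 218100 L/s; C = (212800·262.7 + 5290·860.0)/218100 = 277.2 µg/L.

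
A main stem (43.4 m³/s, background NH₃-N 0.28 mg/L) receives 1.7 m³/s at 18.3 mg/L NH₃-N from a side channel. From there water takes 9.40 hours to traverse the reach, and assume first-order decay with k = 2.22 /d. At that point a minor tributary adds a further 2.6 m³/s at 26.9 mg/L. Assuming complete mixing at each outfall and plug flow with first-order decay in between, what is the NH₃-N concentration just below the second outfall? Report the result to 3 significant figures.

1.85 mg/L

Mass balance: C = (43.40·0.2800 + 1.700·18.30) / 45.10 = 43.26/45.10 = 0.9592 mg/L; combined flow 45.10 m³/s.
First-order decay: C = 0.9592·exp(−k·t) = 0.9592·0.4192 = 0.4021 mg/L.
At the second outfall, C = (45.10·0.4021 + 2.600·26.90) / (45.10 + 2.600) = 1.846 mg/L.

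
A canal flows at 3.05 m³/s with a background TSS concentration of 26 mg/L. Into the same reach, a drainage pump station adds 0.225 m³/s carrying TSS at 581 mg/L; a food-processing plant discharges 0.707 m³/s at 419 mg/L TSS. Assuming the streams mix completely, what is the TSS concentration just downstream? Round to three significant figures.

After mixing, C = (3.050·26.00 + 0.2250·581.0 + 0.7070·419.0) / 3.982 = 506.3/3.982 = 127.1 mg/L.

127 mg/L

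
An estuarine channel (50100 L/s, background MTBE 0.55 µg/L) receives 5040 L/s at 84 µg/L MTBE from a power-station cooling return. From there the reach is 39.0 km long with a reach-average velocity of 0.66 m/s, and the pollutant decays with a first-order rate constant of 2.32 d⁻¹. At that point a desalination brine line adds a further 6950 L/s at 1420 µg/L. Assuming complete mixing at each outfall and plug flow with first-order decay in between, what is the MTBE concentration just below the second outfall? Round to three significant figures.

160 µg/L

Flow-weighted average: C = (50100·0.5500 + 5040·84.00) / 55140 = 450900/55140 = 8.178 µg/L; combined flow 55140 L/s.
Travel time t = 39.0·1000 / 0.66 = 59090 s = 16.41 h.
Decay over the reach: 8.178·exp(−kt) = 8.178·0.2046 = 1.673 µg/L.
Second outfall: C = (55140·1.673 + 6950·1420)/62090 = 160.4 µg/L.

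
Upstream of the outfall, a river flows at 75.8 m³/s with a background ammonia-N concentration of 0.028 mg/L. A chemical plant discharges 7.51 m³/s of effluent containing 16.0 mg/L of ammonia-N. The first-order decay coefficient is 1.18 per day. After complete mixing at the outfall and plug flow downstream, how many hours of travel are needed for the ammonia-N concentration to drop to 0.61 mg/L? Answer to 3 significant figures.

17.9 h

Mixed concentration C = ΣQC/ΣQ = (75.80·0.02800 + 7.510·16.00) / 83.31 = 122.3/83.31 = 1.468 mg/L.
1.468·exp(−k·t) = 0.61 → t = ln(1.468/0.61)/k = 64290 s = 17.86 h.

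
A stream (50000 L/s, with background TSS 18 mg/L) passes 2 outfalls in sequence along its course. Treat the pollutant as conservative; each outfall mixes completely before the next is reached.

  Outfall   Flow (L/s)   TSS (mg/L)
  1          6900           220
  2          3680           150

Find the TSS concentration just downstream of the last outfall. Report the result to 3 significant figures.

49.0 mg/L

After outfall 1: Q = 50000 + 6900 = 56900 L/s; C = (50000·18.00 + 6900·220.0)/56900 = 42.50 mg/L.
After outfall 2: Q = 56900 + 3680 = 60580 L/s; C = (56900·42.50 + 3680·150.0)/60580 = 49.03 mg/L.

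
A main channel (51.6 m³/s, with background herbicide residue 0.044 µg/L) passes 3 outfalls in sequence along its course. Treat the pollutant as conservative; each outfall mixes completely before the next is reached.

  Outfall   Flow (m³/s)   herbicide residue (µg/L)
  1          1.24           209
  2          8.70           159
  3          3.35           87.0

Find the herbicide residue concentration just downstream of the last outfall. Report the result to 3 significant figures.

29.8 µg/L

Below outfall 1: Q → 52.84 m³/s, C = (51.60·0.04400 + 1.240·209.0)/52.84 = 4.948 µg/L.
Below outfall 2: Q → 61.54 m³/s, C = (52.84·4.948 + 8.700·159.0)/61.54 = 26.73 µg/L.
Below outfall 3: Q → 64.89 m³/s, C = (61.54·26.73 + 3.350·87.00)/64.89 = 29.84 µg/L.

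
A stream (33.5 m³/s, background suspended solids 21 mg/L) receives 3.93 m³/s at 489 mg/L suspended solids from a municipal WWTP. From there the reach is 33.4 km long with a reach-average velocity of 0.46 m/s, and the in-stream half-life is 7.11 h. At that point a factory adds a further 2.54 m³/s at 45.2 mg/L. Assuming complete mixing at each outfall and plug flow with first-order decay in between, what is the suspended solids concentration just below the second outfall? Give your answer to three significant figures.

Mixed concentration C = ΣQC/ΣQ = (33.50·21.00 + 3.930·489.0) / 37.43 = 2625/37.43 = 70.14 mg/L; combined flow 37.43 m³/s.
Travel time t = 33.4·1000 / 0.46 = 72610 s = 20.17 h.
Half-life 7.11 h → k = ln 2 / 7.11 = 0.09749 h⁻¹ = 2.340 d⁻¹.
First-order decay: C = 70.14·exp(−k·t) = 70.14·0.1400 = 9.818 mg/L.
Second outfall: C = (37.43·9.818 + 2.540·45.20)/39.97 = 12.07 mg/L.

12.1 mg/L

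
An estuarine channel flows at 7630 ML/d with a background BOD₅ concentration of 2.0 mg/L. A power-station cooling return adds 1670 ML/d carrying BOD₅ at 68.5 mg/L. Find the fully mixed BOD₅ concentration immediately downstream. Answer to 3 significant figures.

Conservation of mass: C = (7630·2.000 + 1670·68.50) / 9300 = 129700/9300 = 13.94 mg/L.

13.9 mg/L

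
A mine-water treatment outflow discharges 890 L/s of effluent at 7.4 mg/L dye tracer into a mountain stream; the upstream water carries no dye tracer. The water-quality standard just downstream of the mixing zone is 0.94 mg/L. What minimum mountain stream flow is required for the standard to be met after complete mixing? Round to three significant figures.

Set C_mix = 0.94: (Q·0 + 890.0·7.400) / (Q + 890.0) = 0.94
→ Q = 890.0·(7.400 − 0.94)/(0.94 − 0) = 6116 L/s.

6120 L/s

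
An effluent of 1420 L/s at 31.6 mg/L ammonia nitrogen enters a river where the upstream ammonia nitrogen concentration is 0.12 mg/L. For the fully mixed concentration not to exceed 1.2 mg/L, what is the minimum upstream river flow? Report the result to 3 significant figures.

40000 L/s

Set C_mix = 1.2: (Q·0.1200 + 1420·31.60) / (Q + 1420) = 1.2
→ Q = 1420·(31.60 − 1.2)/(1.2 − 0.1200) = 39970 L/s.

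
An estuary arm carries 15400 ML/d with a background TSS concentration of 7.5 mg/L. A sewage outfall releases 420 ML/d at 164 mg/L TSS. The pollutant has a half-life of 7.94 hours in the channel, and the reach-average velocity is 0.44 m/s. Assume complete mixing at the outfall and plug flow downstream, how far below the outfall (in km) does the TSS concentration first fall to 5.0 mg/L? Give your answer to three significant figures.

After mixing, C = (15400·7.500 + 420.0·164.0) / 15820 = 184400/15820 = 11.65 mg/L.
Half-life 7.94 h → k = ln 2 / 7.94 = 0.08730 h⁻¹ = 2.095 d⁻¹.
Set 11.65·exp(−k·t) = 5.0 → t = ln(11.65/5.0)/k = 34900 s = 9.694 h.
Distance = v·t = 0.44·34900 = 15360 m = 15.36 km.

15.4 km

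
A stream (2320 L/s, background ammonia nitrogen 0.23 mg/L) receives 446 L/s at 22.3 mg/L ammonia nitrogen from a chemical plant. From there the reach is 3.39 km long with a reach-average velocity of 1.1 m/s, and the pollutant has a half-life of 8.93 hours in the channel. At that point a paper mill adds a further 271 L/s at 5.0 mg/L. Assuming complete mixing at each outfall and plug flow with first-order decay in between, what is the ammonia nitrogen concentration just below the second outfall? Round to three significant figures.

Mixed concentration C = ΣQC/ΣQ = (2320·0.2300 + 446.0·22.30) / 2766 = 10480/2766 = 3.789 mg/L; combined flow 2766 L/s.
Travel time t = 3.39·1000 / 1.1 = 3082 s = 0.8561 h.
Half-life 8.93 h → k = ln 2 / 8.93 = 0.07762 h⁻¹ = 1.863 d⁻¹.
First-order decay: C = 3.789·exp(−k·t) = 3.789·0.9357 = 3.545 mg/L.
At the second outfall, C = (2766·3.545 + 271.0·5.000) / (2766 + 271.0) = 3.675 mg/L.

3.67 mg/L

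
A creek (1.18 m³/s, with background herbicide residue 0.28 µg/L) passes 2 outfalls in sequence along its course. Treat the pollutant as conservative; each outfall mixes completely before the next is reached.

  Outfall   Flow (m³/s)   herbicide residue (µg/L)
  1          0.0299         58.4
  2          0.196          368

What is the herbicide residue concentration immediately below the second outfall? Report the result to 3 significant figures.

After outfall 1: Q = 1.180 + 0.02990 = 1.210 m³/s; C = (1.180·0.2800 + 0.02990·58.40)/1.210 = 1.716 µg/L.
After outfall 2: Q = 1.210 + 0.1960 = 1.406 m³/s; C = (1.210·1.716 + 0.1960·368.0)/1.406 = 52.78 µg/L.

52.8 µg/L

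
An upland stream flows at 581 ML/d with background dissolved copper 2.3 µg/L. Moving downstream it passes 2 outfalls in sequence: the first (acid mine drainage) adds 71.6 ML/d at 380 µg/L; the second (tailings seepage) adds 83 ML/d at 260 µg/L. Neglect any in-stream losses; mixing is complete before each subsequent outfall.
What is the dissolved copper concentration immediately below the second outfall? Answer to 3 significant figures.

Outfall 1: combined Q = 652.6 ML/d; C = (581.0·2.300 + 71.60·380.0)/652.6 = 43.74 µg/L.
Outfall 2: combined Q = 735.6 ML/d; C = (652.6·43.74 + 83.00·260.0)/735.6 = 68.14 µg/L.

68.1 µg/L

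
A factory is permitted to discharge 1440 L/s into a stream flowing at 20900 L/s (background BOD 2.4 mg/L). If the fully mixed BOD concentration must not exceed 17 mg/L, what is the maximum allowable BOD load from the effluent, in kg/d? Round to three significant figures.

28500 kg/d

Mass balance at the limit: 20900·2.400 + 1440·Cₑ = 22340·17 → Cₑ = 228.9 mg/L.
1440 L/s = 1.440 m³/s. Load = 1.440 m³/s × 228.9 g/m³ × 86 400 s/d = 28480 kg/d.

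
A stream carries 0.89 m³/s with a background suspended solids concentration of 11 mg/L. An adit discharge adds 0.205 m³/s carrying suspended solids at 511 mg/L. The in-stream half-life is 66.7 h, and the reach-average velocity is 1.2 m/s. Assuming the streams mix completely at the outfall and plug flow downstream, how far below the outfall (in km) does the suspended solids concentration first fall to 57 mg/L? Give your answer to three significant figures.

252 km

Mixed concentration C = ΣQC/ΣQ = (0.8900·11.00 + 0.2050·511.0) / 1.095 = 114.5/1.095 = 104.6 mg/L.
Half-life 66.7 h → k = ln 2 / 66.7 = 0.01039 h⁻¹ = 0.2494 d⁻¹.
Set 104.6·exp(−k·t) = 57 → t = ln(104.6/57)/k = 210300 s = 58.43 h.
Distance = v·t = 1.2·210300 = 252400 m = 252.4 km.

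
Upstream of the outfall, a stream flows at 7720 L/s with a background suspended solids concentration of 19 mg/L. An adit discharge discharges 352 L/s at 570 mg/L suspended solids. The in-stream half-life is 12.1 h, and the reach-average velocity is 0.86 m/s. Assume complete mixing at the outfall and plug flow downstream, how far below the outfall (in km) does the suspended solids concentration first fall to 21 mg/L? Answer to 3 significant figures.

After mixing, C = (7720·19.00 + 352.0·570.0) / 8072 = 347300/8072 = 43.03 mg/L.
Half-life 12.1 h → k = ln 2 / 12.1 = 0.05728 h⁻¹ = 1.375 d⁻¹.
Set 43.03·exp(−k·t) = 21 → t = ln(43.03/21)/k = 45080 s = 12.52 h.
Distance = v·t = 0.86·45080 = 38770 m = 38.77 km.

38.8 km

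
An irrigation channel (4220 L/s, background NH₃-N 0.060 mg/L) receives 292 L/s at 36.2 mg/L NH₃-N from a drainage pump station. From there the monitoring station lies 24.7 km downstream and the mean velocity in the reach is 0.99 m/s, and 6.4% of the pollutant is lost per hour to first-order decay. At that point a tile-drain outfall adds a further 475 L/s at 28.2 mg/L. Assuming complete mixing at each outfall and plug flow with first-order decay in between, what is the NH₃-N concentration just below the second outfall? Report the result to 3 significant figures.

4.06 mg/L

Flow-weighted average: C = (4220·0.06000 + 292.0·36.20) / 4512 = 10820/4512 = 2.399 mg/L; combined flow 4512 L/s.
Travel time t = 24.7·1000 / 0.99 = 24950 s = 6.930 h.
6.4%/h lost → k = −ln(1 − 0.064) = 0.06614 h⁻¹.
Decay over the reach: 2.399·exp(−kt) = 2.399·0.6323 = 1.517 mg/L.
Second outfall: C = (4512·1.517 + 475.0·28.20)/4987 = 4.058 mg/L.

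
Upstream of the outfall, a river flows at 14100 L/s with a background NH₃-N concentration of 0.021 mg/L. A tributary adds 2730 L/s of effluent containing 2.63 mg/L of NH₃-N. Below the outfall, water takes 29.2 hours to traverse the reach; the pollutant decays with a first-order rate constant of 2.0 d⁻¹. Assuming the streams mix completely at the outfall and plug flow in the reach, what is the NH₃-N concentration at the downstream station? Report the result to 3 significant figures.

After mixing, C = (14100·0.02100 + 2730·2.630) / 16830 = 7476/16830 = 0.4442 mg/L.
After decay, C = 0.4442 × e^(−kt) = 0.4442 × 0.08774 = 0.03898 mg/L.

0.0390 mg/L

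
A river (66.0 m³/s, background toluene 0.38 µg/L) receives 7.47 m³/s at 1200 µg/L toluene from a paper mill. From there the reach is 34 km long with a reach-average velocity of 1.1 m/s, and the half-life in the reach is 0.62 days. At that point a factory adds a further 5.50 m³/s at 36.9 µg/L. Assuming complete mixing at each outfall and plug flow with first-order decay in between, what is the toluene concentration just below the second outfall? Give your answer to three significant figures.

Conservation of mass: C = (66.00·0.3800 + 7.470·1200) / 73.47 = 8989/73.47 = 122.4 µg/L; combined flow 73.47 m³/s.
Travel time t = 34·1000 / 1.1 = 30910 s = 8.586 h.
Half-life 0.62 d → k = ln 2 / 0.62 = 1.118 d⁻¹.
After decay, C = 122.4 × e^(−kt) = 122.4 × 0.6704 = 82.02 µg/L.
At the second outfall, C = (73.47·82.02 + 5.500·36.90) / (73.47 + 5.500) = 78.88 µg/L.

78.9 µg/L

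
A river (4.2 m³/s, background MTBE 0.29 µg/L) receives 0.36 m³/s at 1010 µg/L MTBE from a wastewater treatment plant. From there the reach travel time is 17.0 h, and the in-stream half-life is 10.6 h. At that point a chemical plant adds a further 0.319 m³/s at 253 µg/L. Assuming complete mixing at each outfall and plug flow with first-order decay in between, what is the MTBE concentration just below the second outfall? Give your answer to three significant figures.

Mass balance: C = (4.200·0.2900 + 0.3600·1010) / 4.560 = 364.8/4.560 = 80.00 µg/L; combined flow 4.560 m³/s.
Half-life 10.6 h → k = ln 2 / 10.6 = 0.06539 h⁻¹ = 1.569 d⁻¹.
Applying C = C₀e^(−kt): 80.00 × 0.3290 = 26.32 µg/L.
Second outfall: C = (4.560·26.32 + 0.3190·253.0)/4.879 = 41.14 µg/L.

41.1 µg/L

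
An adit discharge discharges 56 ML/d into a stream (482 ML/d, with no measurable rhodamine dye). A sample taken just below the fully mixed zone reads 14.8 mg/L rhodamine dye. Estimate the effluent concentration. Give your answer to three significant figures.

Mass balance: 482.0·0 + 56.00·Cₑ = 538.0·14.80
→ Cₑ = (538.0·14.80 − 482.0·0) / 56.00 = 142.2 mg/L.

142 mg/L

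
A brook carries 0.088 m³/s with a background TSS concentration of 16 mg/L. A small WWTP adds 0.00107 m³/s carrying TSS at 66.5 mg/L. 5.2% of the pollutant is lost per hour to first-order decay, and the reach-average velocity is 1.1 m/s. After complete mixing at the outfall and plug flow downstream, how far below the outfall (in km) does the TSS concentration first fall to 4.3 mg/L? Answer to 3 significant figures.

Mixed concentration C = ΣQC/ΣQ = (0.08800·16.00 + 0.001070·66.50) / 0.08907 = 1.479/0.08907 = 16.61 mg/L.
5.2%/h lost → k = −ln(1 − 0.052) = 0.05340 h⁻¹.
Set 16.61·exp(−k·t) = 4.3 → t = ln(16.61/4.3)/k = 91090 s = 25.30 h.
Distance = v·t = 1.1·91090 = 100200 m = 100.2 km.

100 km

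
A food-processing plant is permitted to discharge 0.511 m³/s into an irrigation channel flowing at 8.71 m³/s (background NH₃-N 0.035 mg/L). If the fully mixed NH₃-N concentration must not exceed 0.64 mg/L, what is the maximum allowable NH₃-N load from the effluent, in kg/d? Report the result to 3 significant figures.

484 kg/d

Mass balance at the limit: 8.710·0.03500 + 0.5110·Cₑ = 9.221·0.64 → Cₑ = 10.95 mg/L.
Load = 0.5110 m³/s × 10.95 g/m³ × 86 400 s/d = 483.5 kg/d.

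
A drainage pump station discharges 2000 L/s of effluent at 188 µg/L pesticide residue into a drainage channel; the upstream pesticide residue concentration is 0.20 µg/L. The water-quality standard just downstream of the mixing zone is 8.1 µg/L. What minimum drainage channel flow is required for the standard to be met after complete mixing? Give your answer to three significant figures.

45500 L/s

Set C_mix = 8.1: (Q·0.2000 + 2000·188.0) / (Q + 2000) = 8.1
→ Q = 2000·(188.0 − 8.1)/(8.1 − 0.2000) = 45540 L/s.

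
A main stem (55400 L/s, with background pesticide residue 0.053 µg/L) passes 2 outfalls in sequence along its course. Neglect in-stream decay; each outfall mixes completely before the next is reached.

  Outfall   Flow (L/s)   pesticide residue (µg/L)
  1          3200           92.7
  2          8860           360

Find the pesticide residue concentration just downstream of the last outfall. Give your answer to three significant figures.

51.7 µg/L

After outfall 1: Q = 55400 + 3200 = 58600 L/s; C = (55400·0.05300 + 3200·92.70)/58600 = 5.112 µg/L.
After outfall 2: Q = 58600 + 8860 = 67460 L/s; C = (58600·5.112 + 8860·360.0)/67460 = 51.72 µg/L.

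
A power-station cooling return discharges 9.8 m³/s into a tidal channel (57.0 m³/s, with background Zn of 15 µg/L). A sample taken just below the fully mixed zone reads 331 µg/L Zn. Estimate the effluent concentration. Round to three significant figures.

2170 µg/L

Mass balance: 57.00·15.00 + 9.800·Cₑ = 66.80·331.0
→ Cₑ = (66.80·331.0 − 57.00·15.00) / 9.800 = 2169 µg/L.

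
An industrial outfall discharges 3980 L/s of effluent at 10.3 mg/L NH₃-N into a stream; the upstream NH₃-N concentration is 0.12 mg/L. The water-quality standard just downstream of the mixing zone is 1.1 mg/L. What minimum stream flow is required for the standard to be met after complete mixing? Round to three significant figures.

37400 L/s

Set C_mix = 1.1: (Q·0.1200 + 3980·10.30) / (Q + 3980) = 1.1
→ Q = 3980·(10.30 − 1.1)/(1.1 − 0.1200) = 37360 L/s.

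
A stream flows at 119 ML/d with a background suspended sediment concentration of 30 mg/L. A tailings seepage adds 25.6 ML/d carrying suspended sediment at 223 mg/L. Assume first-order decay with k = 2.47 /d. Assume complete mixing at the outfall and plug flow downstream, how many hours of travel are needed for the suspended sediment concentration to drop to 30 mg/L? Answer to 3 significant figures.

7.39 h

Flow-weighted average: C = (119.0·30.00 + 25.60·223.0) / 144.6 = 9279/144.6 = 64.17 mg/L.
64.17·exp(−k·t) = 30 → t = ln(64.17/30)/k = 26600 s = 7.388 h.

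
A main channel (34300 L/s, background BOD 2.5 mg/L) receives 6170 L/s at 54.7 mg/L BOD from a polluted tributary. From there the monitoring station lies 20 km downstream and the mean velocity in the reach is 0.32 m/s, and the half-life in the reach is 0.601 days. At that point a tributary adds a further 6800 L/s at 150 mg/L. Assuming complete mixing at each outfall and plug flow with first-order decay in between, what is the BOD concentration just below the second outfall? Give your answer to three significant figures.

Conservation of mass: C = (34300·2.500 + 6170·54.70) / 40470 = 423200/40470 = 10.46 mg/L; combined flow 40470 L/s.
Travel time t = 20·1000 / 0.32 = 62500 s = 17.36 h.
Half-life 0.601 d → k = ln 2 / 0.601 = 1.153 d⁻¹.
Applying C = C₀e^(−kt): 10.46 × 0.4342 = 4.541 mg/L.
At the second outfall, C = (40470·4.541 + 6800·150.0) / (40470 + 6800) = 25.47 mg/L.

25.5 mg/L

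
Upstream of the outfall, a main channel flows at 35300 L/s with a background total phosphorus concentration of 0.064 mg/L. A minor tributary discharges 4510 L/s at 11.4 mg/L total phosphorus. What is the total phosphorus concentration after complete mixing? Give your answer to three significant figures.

Flow-weighted average: C = (35300·0.06400 + 4510·11.40) / 39810 = 53670/39810 = 1.348 mg/L.

1.35 mg/L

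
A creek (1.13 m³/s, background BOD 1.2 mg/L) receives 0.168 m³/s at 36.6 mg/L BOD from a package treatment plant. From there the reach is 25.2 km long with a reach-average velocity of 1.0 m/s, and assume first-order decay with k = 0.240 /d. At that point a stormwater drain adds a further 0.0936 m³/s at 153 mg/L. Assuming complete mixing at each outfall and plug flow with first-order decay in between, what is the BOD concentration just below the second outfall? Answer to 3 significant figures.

Flow-weighted average: C = (1.130·1.200 + 0.1680·36.60) / 1.298 = 7.505/1.298 = 5.782 mg/L; combined flow 1.298 m³/s.
Travel time t = 25.2·1000 / 1.0 = 25200 s = 7.000 h.
Applying C = C₀e^(−kt): 5.782 × 0.9324 = 5.391 mg/L.
At the second outfall, C = (1.298·5.391 + 0.09360·153.0) / (1.298 + 0.09360) = 15.32 mg/L.

15.3 mg/L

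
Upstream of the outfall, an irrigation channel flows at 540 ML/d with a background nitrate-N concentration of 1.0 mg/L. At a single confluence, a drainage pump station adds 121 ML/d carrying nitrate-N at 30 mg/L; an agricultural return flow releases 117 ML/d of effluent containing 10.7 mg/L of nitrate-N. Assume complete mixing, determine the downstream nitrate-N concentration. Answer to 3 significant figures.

Flow-weighted average: C = (540.0·1.000 + 121.0·30.00 + 117.0·10.70) / 778.0 = 5422/778.0 = 6.969 mg/L.

6.97 mg/L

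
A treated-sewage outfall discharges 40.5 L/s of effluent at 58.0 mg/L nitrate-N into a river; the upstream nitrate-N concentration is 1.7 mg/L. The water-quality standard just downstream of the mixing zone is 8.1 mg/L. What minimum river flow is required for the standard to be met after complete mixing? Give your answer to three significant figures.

Set C_mix = 8.1: (Q·1.700 + 40.50·58.00) / (Q + 40.50) = 8.1
→ Q = 40.50·(58.00 − 8.1)/(8.1 − 1.700) = 315.8 L/s.

316 L/s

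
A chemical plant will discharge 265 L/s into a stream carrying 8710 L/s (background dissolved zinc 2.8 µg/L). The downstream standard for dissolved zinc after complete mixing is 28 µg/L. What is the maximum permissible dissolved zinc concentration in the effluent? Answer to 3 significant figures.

856 µg/L

At the limit, (Qr·Cr + Qe·Cₑ)/(Qr + Qe) = 28:
Cₑ = (8975·28 − 8710·2.800) / 265.0 = 856.3 µg/L.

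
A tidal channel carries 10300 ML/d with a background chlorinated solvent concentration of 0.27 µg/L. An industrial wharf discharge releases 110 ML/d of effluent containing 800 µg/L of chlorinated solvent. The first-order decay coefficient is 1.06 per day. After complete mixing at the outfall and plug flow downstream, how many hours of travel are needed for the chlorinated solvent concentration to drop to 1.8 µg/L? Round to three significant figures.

Flow-weighted average: C = (10300·0.2700 + 110.0·800.0) / 10410 = 90780/10410 = 8.721 µg/L.
8.721·exp(−k·t) = 1.8 → t = ln(8.721/1.8)/k = 128600 s = 35.73 h.

35.7 h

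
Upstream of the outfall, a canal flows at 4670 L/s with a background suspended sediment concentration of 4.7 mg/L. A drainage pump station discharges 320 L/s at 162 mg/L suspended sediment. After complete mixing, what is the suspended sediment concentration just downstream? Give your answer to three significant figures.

14.8 mg/L

Mixed concentration C = ΣQC/ΣQ = (4670·4.700 + 320.0·162.0) / 4990 = 73790/4990 = 14.79 mg/L.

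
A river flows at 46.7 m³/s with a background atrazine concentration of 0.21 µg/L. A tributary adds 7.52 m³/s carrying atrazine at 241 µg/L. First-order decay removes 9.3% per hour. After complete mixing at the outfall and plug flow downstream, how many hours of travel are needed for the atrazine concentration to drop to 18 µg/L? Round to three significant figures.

Mixed concentration C = ΣQC/ΣQ = (46.70·0.2100 + 7.520·241.0) / 54.22 = 1822/54.22 = 33.61 µg/L.
9.3%/h lost → k = −ln(1 − 0.093) = 0.09761 h⁻¹.
33.61·exp(−k·t) = 18 → t = ln(33.61/18)/k = 23030 s = 6.396 h.

6.40 h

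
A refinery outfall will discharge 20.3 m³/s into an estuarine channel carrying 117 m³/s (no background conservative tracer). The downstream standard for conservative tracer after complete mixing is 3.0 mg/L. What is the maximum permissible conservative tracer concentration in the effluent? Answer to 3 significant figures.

20.3 mg/L

At the limit, (Qr·Cr + Qe·Cₑ)/(Qr + Qe) = 3.0:
Cₑ = (137.3·3.0 − 117.0·0) / 20.30 = 20.29 mg/L.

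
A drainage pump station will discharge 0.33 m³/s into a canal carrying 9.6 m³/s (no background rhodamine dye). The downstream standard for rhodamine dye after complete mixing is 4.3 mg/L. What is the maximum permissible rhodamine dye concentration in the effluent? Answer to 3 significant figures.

129 mg/L

At the limit, (Qr·Cr + Qe·Cₑ)/(Qr + Qe) = 4.3:
Cₑ = (9.930·4.3 − 9.600·0) / 0.3300 = 129.4 mg/L.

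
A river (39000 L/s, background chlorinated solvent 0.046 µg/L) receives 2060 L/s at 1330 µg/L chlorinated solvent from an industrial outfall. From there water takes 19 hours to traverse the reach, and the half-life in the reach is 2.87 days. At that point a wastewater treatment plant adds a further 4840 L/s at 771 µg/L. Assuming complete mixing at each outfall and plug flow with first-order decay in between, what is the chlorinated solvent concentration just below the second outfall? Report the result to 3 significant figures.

Mixed concentration C = ΣQC/ΣQ = (39000·0.04600 + 2060·1330) / 41060 = 2742000/41060 = 66.77 µg/L; combined flow 41060 L/s.
Half-life 2.87 d → k = ln 2 / 2.87 = 0.2415 d⁻¹.
Applying C = C₀e^(−kt): 66.77 × 0.8260 = 55.15 µg/L.
Second outfall: C = (41060·55.15 + 4840·771.0)/45900 = 130.6 µg/L.

131 µg/L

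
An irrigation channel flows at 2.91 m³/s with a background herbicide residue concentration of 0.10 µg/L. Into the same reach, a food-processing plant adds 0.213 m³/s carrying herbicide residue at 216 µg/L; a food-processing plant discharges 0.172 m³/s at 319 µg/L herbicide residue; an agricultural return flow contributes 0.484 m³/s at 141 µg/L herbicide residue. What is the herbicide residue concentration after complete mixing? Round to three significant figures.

44.8 µg/L

After mixing, C = (2.910·0.1000 + 0.2130·216.0 + 0.1720·319.0 + 0.4840·141.0) / 3.779 = 169.4/3.779 = 44.83 µg/L.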